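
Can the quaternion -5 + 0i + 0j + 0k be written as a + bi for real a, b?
Yes. The quaternion -5 has j- and k-coefficients y = z = 0, so it lies in the complex subalgebra spanned by 1 and i.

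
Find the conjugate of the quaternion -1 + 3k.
-1 - 3k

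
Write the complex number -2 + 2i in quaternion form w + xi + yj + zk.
-2 + 2i + 0j + 0k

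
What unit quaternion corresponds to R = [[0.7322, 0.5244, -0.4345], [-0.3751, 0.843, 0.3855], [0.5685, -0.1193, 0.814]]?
0.9205 - 0.1371i - 0.2724j - 0.2443k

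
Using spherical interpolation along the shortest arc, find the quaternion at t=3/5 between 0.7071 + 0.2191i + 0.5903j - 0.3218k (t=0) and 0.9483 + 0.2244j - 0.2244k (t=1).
0.8781 + 0.0909i + 0.3832j - 0.2718k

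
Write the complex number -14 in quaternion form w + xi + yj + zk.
-14 + 0i + 0j + 0k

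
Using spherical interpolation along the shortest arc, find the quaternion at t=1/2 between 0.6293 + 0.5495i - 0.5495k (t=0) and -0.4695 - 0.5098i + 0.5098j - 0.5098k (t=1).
0.6826 + 0.6581i - 0.3167j - 0.0247k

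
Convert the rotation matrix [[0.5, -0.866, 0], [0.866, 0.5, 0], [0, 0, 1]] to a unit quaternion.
0.866 + 0.5k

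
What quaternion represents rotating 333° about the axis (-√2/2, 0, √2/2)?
-0.9724 - 0.1651i + 0.1651k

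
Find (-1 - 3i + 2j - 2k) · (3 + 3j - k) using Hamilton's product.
-11 - 5i - 14k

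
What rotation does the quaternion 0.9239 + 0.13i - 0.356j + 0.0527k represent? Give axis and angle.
axis = (0.3397, -0.9304, 0.1377), θ = π/4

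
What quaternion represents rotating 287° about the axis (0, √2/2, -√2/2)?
-0.8039 + 0.4206j - 0.4206k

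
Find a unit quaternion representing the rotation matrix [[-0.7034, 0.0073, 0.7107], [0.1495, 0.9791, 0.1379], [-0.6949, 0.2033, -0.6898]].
0.3827 + 0.0427i + 0.9182j + 0.0929k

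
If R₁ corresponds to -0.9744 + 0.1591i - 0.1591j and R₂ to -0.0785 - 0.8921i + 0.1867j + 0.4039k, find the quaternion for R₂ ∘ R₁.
0.2481 + 0.921i - 0.1052j - 0.2813k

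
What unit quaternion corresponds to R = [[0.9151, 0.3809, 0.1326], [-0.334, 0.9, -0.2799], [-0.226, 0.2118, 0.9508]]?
0.9703 + 0.1267i + 0.0924j - 0.1842k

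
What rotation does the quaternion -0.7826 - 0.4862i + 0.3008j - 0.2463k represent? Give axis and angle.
axis = (-0.781, 0.4832, -0.3956), θ = 283°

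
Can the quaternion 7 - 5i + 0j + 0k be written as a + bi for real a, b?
Yes. The quaternion 7 - 5i has j- and k-coefficients y = z = 0, so it lies in the complex subalgebra spanned by 1 and i.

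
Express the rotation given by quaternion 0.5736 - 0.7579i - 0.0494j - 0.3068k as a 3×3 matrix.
[[0.8069, 0.4268, 0.4084], [-0.2771, -0.3371, 0.8998], [0.5217, -0.8392, -0.1537]]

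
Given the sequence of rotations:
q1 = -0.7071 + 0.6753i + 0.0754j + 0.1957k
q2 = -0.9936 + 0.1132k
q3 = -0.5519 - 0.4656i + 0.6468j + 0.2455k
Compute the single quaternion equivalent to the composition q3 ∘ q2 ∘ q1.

q2 · q1 = 0.6804 - 0.6795i + 0.0015j - 0.2745k
q3 · q2 · q1 = -0.6255 - 0.1197i + 0.1446j + 0.7573k
-0.6255 - 0.1197i + 0.1446j + 0.7573k


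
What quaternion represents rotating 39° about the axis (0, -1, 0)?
0.9426 - 0.3338j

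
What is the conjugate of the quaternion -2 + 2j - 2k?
-2 - 2j + 2k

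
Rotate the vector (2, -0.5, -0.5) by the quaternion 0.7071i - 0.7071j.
(0.5, -2, 0.5)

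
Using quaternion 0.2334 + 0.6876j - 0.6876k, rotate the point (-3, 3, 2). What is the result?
(4.278, -0.765, -1.765)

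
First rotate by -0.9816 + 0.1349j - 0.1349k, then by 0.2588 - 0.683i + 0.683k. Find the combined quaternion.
-0.1619 + 0.5783i - 0.0572j - 0.7975k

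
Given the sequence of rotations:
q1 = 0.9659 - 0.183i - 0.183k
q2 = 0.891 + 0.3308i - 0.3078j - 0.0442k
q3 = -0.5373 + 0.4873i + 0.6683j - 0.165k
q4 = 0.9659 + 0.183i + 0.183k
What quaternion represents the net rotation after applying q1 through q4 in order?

q2 · q1 = 0.9131 + 0.2128i - 0.2287j - 0.2621k
q3 · q2 · q1 = -0.4847 + 0.1177i + 0.8257j - 0.2635k
q4 · q3 · q2 · q1 = -0.4415 - 0.1261i + 0.8673j - 0.1921k
-0.4415 - 0.1261i + 0.8673j - 0.1921k


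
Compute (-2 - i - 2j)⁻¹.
-0.2222 + 0.1111i + 0.2222j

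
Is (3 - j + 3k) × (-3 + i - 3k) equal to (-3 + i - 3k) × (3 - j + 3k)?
No: pq = 6i + 6j - 17k ≠ -19k = qp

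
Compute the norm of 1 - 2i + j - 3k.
√15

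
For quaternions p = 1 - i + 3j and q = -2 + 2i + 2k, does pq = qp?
No: pq = 10i - 4j - 4k ≠ -2i - 8j + 8k = qp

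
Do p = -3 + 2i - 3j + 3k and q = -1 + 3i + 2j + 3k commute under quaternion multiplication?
No: pq = -6 - 26i + k ≠ -6 + 4i - 6j - 25k = qp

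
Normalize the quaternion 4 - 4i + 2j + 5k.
0.5121 - 0.5121i + 0.2561j + 0.6402k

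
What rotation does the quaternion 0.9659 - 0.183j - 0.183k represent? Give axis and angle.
axis = (0, -√2/2, -√2/2), θ = π/6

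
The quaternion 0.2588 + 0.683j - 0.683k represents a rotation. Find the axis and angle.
axis = (0, √2/2, -√2/2), θ = 5π/6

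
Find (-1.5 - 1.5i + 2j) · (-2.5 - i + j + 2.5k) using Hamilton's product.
0.25 + 10.25i - 2.75j - 3.25k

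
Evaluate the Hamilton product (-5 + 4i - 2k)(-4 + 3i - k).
6 - 31i - 2j + 13k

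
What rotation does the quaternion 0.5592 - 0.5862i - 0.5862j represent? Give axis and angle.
axis = (-√2/2, -√2/2, 0), θ = 112°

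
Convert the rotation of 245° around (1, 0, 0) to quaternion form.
-0.5373 + 0.8434i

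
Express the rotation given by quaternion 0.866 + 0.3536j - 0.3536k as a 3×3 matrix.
[[0.4999, 0.6124, 0.6124], [-0.6124, 0.7499, -0.2501], [-0.6124, -0.2501, 0.7499]]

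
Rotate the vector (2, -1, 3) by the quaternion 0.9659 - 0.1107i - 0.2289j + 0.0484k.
(0.465, -0.107, 3.711)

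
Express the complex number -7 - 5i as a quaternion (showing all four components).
-7 - 5i + 0j + 0k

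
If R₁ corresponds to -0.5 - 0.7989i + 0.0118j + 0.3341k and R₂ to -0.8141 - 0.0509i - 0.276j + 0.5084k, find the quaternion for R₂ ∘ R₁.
0.1998 + 0.5776i - 0.2608j - 0.7473k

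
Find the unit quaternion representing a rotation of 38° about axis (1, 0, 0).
0.9455 + 0.3256i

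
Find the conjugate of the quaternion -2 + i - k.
-2 - i + k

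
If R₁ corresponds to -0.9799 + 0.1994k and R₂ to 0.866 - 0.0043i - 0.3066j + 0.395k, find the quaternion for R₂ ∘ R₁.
-0.9274 - 0.0569i + 0.3013j - 0.2144k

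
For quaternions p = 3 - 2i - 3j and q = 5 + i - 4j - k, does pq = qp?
No: pq = 5 - 4i - 29j + 8k ≠ 5 - 10i - 25j - 14k = qp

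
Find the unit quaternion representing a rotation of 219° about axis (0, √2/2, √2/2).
-0.3338 + 0.6665j + 0.6665k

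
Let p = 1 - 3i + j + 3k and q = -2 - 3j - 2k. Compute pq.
7 + 13i - 11j + k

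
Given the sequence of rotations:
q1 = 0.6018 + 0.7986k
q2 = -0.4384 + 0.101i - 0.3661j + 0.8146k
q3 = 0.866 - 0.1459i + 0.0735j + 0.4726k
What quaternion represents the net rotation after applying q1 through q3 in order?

q2 · q1 = -0.9144 - 0.2316i - 0.301j + 0.1401k
q3 · q2 · q1 = -0.8697 + 0.0854i - 0.4169j - 0.2499k
-0.8697 + 0.0854i - 0.4169j - 0.2499k


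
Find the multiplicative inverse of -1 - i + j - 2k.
-0.1429 + 0.1429i - 0.1429j + 0.2857k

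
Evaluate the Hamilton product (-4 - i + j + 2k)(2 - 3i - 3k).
-5 + 7i - 7j + 19k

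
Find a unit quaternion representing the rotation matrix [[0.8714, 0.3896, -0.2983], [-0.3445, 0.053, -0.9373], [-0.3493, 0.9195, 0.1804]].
0.7254 + 0.6399i + 0.0176j - 0.253k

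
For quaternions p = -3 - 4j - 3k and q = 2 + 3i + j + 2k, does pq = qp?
No: pq = 4 - 14i - 20j ≠ 4 - 4i - 2j - 24k = qp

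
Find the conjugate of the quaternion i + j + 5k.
-i - j - 5k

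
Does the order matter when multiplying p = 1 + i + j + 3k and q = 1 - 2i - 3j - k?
Yes: pq = 9 + 7i - 7j + k ≠ 9 - 9i + 3j + 3k = qp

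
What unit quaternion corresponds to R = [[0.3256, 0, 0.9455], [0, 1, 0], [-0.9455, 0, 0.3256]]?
0.8141 + 0.5807j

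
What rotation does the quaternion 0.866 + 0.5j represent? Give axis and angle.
axis = (0, 1, 0), θ = π/3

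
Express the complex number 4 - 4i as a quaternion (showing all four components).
4 - 4i + 0j + 0k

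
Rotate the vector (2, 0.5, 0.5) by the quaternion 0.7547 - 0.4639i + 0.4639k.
(0.574, 1.82, -0.926)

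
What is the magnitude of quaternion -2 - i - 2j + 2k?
√13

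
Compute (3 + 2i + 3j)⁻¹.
0.1364 - 0.0909i - 0.1364j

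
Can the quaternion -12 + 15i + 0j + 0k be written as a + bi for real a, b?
Yes. The quaternion -12 + 15i has j- and k-coefficients y = z = 0, so it lies in the complex subalgebra spanned by 1 and i.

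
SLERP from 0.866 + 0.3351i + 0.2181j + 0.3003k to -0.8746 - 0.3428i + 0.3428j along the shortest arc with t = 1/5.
0.8981 + 0.3485i + 0.1056j + 0.2465k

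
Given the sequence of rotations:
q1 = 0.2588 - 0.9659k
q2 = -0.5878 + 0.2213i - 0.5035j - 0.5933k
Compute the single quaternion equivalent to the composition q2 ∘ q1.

q2 · q1 = -0.7252 + 0.5436i + 0.0834j + 0.4142k
-0.7252 + 0.5436i + 0.0834j + 0.4142k


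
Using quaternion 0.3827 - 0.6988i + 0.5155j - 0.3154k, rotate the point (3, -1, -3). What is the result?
(-1.218, -3.339, 2.523)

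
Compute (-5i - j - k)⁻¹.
0.1852i + 0.037j + 0.037k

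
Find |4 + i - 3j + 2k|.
√30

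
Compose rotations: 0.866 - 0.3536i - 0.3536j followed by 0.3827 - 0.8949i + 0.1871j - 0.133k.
0.0811 - 0.9573i + 0.0737j + 0.2674k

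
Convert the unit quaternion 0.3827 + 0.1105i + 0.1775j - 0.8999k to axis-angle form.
axis = (0.1196, 0.1921, -0.9741), θ = 3π/4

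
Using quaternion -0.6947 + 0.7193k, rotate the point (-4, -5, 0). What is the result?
(-4.858, 4.172, 0)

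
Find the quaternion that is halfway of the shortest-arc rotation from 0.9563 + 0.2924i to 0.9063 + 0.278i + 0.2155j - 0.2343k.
0.9437 + 0.289i + 0.1092j - 0.1187k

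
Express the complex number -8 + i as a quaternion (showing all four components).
-8 + i + 0j + 0k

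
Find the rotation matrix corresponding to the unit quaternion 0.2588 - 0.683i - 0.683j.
[[0.067, 0.933, -0.3535], [0.933, 0.067, 0.3535], [0.3535, -0.3535, -0.866]]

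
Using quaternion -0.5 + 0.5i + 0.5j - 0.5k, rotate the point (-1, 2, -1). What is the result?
(1, -1, -2)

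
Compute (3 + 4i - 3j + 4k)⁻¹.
0.06 - 0.08i + 0.06j - 0.08k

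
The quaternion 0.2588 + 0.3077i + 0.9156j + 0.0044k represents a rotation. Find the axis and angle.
axis = (0.3186, 0.9479, 0.0046), θ = 5π/6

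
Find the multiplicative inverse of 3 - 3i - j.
0.1579 + 0.1579i + 0.0526j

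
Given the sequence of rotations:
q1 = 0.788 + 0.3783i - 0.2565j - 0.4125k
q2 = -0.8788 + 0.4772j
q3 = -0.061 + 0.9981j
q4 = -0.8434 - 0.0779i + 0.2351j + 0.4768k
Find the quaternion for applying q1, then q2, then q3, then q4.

q2 · q1 = -0.5701 - 0.5293i + 0.6014j + 0.182k
q3 · q2 · q1 = -0.5655 + 0.2139i - 0.6057j + 0.5172k
q4 · q3 · q2 · q1 = 0.3894 + 0.274i + 0.5202j - 0.7089k
0.3894 + 0.274i + 0.5202j - 0.7089k


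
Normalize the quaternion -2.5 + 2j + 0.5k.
-0.7715 + 0.6172j + 0.1543k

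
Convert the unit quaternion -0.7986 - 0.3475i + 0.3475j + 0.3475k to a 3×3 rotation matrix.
[[0.517, 0.3135, -0.7965], [-0.7965, 0.517, -0.3135], [0.3135, 0.7965, 0.517]]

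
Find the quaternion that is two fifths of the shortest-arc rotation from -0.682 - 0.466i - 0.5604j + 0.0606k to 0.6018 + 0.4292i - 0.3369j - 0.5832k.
-0.756 - 0.5251i - 0.2243j + 0.32k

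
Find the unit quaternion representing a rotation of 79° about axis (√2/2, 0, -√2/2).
0.7716 + 0.4498i - 0.4498k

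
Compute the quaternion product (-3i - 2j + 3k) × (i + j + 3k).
-4 - 9i + 12j - k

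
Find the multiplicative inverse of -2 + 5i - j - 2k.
-0.0588 - 0.1471i + 0.0294j + 0.0588k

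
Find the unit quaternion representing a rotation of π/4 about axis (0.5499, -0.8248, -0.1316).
0.9239 + 0.2104i - 0.3156j - 0.0504k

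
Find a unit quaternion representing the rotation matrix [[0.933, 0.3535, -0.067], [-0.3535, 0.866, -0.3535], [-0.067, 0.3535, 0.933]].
0.9659 + 0.183i - 0.183k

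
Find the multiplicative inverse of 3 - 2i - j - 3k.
0.1304 + 0.087i + 0.0435j + 0.1304k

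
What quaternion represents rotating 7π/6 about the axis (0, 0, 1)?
-0.2588 + 0.9659k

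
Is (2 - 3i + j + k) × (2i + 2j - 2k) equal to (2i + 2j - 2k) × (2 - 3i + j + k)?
No: pq = 6 - 12k ≠ 6 + 8i + 8j + 4k = qp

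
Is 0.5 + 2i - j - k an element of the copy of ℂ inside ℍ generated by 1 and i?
No. The quaternion 0.5 + 2i - j - k has j-coefficient y = -1 and k-coefficient z = -1, not both zero, so it does not lie in the complex subalgebra spanned by 1 and i.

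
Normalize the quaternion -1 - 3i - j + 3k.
-0.2236 - 0.6708i - 0.2236j + 0.6708k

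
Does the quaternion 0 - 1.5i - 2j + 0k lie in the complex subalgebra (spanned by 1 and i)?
No. The quaternion -1.5i - 2j has j-coefficient y = -2 and k-coefficient z = 0, not both zero, so it does not lie in the complex subalgebra spanned by 1 and i.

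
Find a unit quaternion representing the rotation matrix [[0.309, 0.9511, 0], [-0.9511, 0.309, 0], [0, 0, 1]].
0.809 - 0.5878k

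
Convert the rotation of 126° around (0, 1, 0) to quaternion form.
0.454 + 0.891j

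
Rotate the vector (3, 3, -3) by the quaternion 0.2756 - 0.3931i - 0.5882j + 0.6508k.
(1.202, 3.642, -3.506)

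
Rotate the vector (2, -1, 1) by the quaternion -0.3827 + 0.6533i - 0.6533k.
(-0.061, 2.207, -1.061)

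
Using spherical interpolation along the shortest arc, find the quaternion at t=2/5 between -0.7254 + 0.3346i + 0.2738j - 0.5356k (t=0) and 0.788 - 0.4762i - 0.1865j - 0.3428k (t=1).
-0.8363 + 0.4369i + 0.2654j - 0.1983k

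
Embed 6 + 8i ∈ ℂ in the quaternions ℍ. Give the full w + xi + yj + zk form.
6 + 8i + 0j + 0k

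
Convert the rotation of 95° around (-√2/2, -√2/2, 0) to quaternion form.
0.6756 - 0.5213i - 0.5213j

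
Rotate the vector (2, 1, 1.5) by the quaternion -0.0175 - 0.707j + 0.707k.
(-1.937, -1.549, -1.049)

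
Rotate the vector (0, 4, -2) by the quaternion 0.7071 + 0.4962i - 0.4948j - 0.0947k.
(0.159, 3.175, 3.146)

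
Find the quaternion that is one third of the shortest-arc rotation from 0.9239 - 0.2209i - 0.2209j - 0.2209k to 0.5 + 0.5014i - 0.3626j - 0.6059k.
0.8675 + 0.0318i - 0.301j - 0.3948k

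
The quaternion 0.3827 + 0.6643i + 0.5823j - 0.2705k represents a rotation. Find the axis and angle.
axis = (0.719, 0.6303, -0.2928), θ = 3π/4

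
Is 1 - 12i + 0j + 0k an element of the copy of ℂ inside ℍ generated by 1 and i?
Yes. The quaternion 1 - 12i has j- and k-coefficients y = z = 0, so it lies in the complex subalgebra spanned by 1 and i.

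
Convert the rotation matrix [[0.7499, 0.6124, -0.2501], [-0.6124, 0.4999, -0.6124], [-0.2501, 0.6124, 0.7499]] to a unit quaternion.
0.866 + 0.3536i - 0.3536k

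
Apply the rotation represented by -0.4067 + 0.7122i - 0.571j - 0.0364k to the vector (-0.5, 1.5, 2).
(-0.612, 1.608, -1.882)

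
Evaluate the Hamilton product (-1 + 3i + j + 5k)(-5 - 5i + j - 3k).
34 - 18i - 22j - 14k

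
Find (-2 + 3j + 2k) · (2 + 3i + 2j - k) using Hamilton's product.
-8 - 13i + 8j - 3k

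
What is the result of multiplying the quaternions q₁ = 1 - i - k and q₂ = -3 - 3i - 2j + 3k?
-3 - 2i + 4j + 8k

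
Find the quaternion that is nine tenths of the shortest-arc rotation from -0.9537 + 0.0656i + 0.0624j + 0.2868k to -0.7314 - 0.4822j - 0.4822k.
-0.7952 + 0.0078i - 0.4419j - 0.4151k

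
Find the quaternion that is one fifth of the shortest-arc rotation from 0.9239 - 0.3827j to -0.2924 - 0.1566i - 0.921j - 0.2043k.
0.7748 - 0.0461i - 0.6276j - 0.0601k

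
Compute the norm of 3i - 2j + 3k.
√22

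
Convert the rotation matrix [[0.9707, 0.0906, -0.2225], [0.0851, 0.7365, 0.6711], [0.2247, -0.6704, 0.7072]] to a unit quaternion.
0.9239 - 0.363i - 0.121j - 0.0015k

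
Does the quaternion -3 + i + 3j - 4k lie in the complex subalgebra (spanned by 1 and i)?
No. The quaternion -3 + i + 3j - 4k has j-coefficient y = 3 and k-coefficient z = -4, not both zero, so it does not lie in the complex subalgebra spanned by 1 and i.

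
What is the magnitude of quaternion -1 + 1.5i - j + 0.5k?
2.121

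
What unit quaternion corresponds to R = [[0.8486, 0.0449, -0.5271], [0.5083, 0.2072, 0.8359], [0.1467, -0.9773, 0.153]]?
0.7431 - 0.61i - 0.2267j + 0.1559k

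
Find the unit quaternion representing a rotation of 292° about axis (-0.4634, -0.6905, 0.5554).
-0.829 - 0.2591i - 0.3861j + 0.3106k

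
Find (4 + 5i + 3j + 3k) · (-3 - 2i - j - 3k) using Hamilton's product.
10 - 29i - 4j - 20k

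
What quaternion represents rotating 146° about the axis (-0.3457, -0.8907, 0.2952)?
0.2924 - 0.3306i - 0.8518j + 0.2823k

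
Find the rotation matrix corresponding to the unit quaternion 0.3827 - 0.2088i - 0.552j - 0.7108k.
[[-0.6199, 0.7746, -0.1257], [-0.3135, -0.0977, 0.9445], [0.7193, 0.6249, 0.3034]]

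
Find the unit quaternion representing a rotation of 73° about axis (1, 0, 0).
0.8039 + 0.5948i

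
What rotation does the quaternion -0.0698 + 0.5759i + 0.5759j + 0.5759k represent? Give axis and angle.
axis = (√3/3, √3/3, √3/3), θ = 188°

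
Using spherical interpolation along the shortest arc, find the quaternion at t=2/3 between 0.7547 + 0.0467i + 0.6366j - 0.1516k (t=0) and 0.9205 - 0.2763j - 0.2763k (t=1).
0.9643 + 0.018i + 0.0436j - 0.2605k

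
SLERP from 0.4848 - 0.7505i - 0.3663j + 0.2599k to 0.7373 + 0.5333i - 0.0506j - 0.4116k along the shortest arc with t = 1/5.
0.2355 - 0.8441i - 0.323j + 0.3573k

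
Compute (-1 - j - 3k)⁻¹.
-0.0909 + 0.0909j + 0.2727k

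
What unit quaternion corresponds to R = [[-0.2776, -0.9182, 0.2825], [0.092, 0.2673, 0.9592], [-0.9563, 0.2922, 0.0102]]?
0.5 - 0.3335i + 0.6194j + 0.5051k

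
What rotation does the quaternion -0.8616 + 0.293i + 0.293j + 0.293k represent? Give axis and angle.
axis = (√3/3, √3/3, √3/3), θ = 299°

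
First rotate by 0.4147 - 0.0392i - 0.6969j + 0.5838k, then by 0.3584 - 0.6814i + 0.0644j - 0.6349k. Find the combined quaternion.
0.5375 - 0.7015i + 0.1996j + 0.4233k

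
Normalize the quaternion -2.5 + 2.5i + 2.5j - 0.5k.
-0.5735 + 0.5735i + 0.5735j - 0.1147k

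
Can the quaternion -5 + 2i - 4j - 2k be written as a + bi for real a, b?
No. The quaternion -5 + 2i - 4j - 2k has j-coefficient y = -4 and k-coefficient z = -2, not both zero, so it does not lie in the complex subalgebra spanned by 1 and i.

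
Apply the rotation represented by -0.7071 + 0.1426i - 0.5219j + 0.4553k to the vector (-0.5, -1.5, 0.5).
(-0.329, -0.558, 1.527)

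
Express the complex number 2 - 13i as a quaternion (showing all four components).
2 - 13i + 0j + 0k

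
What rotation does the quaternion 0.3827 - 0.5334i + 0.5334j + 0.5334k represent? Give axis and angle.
axis = (-√3/3, √3/3, √3/3), θ = 3π/4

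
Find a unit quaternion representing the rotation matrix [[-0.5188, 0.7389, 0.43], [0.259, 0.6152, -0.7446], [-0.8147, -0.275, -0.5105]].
0.3827 + 0.3068i + 0.8131j - 0.3135k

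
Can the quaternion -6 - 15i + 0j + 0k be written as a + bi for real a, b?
Yes. The quaternion -6 - 15i has j- and k-coefficients y = z = 0, so it lies in the complex subalgebra spanned by 1 and i.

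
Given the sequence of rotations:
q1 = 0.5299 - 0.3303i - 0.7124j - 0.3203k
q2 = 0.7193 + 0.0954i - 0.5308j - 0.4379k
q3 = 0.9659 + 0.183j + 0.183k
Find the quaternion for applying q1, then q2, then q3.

q2 · q1 = -0.1057 - 0.329i - 0.6185j - 0.7057k
q3 · q2 · q1 = 0.1402 - 0.3337i - 0.677j - 0.6408k
0.1402 - 0.3337i - 0.677j - 0.6408k


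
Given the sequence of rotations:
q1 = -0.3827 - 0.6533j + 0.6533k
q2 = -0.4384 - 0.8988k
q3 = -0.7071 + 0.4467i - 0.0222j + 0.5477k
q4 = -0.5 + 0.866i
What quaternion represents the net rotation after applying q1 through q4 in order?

q2 · q1 = 0.755 - 0.5872i + 0.2864j + 0.0576k
q3 · q2 · q1 = -0.2967 + 0.5943i - 0.5666j + 0.4877k
q4 · q3 · q2 · q1 = -0.3663 - 0.5541i - 0.139j - 0.7345k
-0.3663 - 0.5541i - 0.139j - 0.7345k


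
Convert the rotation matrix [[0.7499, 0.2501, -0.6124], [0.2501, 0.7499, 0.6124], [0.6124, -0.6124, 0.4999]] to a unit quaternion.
0.866 - 0.3536i - 0.3536j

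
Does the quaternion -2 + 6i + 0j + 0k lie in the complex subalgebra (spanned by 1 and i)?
Yes. The quaternion -2 + 6i has j- and k-coefficients y = z = 0, so it lies in the complex subalgebra spanned by 1 and i.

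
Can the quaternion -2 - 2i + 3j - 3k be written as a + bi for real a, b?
No. The quaternion -2 - 2i + 3j - 3k has j-coefficient y = 3 and k-coefficient z = -3, not both zero, so it does not lie in the complex subalgebra spanned by 1 and i.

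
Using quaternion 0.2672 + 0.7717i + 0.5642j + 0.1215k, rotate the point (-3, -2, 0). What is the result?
(-2.613, -2.366, -0.757)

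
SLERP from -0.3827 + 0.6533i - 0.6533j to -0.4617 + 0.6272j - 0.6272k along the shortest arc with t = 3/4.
0.271 + 0.2202i - 0.7635j + 0.5433k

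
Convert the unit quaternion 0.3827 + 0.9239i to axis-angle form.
axis = (1, 0, 0), θ = 3π/4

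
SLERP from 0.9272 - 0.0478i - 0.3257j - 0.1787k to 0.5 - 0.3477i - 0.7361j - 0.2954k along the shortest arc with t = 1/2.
0.758 - 0.21i - 0.5639j - 0.2518k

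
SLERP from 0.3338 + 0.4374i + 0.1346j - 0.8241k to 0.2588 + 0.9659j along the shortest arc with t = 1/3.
0.3837 + 0.3514i + 0.5393j - 0.6621k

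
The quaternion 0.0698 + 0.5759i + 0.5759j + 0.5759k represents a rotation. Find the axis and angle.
axis = (√3/3, √3/3, √3/3), θ = 172°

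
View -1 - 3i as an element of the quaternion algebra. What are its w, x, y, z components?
-1 - 3i + 0j + 0k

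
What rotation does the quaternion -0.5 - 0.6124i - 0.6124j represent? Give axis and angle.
axis = (-√2/2, -√2/2, 0), θ = 4π/3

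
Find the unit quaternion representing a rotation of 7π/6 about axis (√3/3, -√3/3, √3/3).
-0.2588 + 0.5577i - 0.5577j + 0.5577k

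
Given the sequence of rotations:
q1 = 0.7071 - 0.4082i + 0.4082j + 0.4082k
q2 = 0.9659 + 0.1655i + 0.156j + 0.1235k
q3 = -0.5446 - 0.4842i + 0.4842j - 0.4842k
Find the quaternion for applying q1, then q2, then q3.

q2 · q1 = 0.6365 - 0.264i + 0.3866j + 0.6128k
q3 · q2 · q1 = -0.3649 + 0.3195i + 0.5222j - 0.7013k
-0.3649 + 0.3195i + 0.5222j - 0.7013k


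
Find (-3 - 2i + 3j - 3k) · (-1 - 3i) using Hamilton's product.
-3 + 11i + 6j + 12k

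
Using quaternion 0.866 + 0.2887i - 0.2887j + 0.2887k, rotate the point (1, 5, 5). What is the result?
(-4.334, 0.333, 5.666)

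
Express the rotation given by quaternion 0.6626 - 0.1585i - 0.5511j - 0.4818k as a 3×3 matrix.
[[-0.0717, 0.8132, -0.5776], [-0.4638, 0.4855, 0.7411], [0.883, 0.321, 0.3423]]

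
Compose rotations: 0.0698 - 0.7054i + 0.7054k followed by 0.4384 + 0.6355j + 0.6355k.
-0.4177 + 0.139i - 0.4039j + 0.8019k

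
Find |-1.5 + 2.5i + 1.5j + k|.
3.428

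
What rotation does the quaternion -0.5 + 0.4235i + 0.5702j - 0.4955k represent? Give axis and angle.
axis = (0.489, 0.6584, -0.5722), θ = 4π/3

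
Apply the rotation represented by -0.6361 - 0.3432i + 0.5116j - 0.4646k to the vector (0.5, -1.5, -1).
(1.768, 0.533, 0.302)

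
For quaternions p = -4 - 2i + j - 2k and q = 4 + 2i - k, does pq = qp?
No: pq = -14 - 17i - 2j - 6k ≠ -14 - 15i + 10j - 2k = qp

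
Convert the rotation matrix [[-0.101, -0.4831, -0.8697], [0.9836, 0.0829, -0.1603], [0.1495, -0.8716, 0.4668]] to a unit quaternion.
0.6018 - 0.2955i - 0.4234j + 0.6093k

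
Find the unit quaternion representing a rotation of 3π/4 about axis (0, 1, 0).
0.3827 + 0.9239j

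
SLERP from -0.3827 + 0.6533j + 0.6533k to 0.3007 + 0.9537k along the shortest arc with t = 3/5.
0.0244 + 0.3059j + 0.9517k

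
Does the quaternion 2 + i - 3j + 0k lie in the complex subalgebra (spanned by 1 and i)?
No. The quaternion 2 + i - 3j has j-coefficient y = -3 and k-coefficient z = 0, not both zero, so it does not lie in the complex subalgebra spanned by 1 and i.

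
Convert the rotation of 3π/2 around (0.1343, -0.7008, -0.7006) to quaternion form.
-0.7071 + 0.095i - 0.4955j - 0.4954k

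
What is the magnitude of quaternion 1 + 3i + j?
√11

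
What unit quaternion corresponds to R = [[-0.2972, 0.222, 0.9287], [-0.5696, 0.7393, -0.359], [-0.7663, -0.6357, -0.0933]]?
0.5807 - 0.1191i + 0.7297j - 0.3408k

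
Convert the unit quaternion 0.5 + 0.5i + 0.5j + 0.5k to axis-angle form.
axis = (√3/3, √3/3, √3/3), θ = 2π/3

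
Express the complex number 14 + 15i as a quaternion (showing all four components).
14 + 15i + 0j + 0k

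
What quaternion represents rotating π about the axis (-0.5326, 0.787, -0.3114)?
-0.5326i + 0.787j - 0.3114k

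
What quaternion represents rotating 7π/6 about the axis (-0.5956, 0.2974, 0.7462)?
-0.2588 - 0.5753i + 0.2873j + 0.7208k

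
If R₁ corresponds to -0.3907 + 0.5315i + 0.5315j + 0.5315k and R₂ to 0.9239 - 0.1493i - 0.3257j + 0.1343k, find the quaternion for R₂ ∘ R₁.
-0.1799 + 0.3049i + 0.769j + 0.5323k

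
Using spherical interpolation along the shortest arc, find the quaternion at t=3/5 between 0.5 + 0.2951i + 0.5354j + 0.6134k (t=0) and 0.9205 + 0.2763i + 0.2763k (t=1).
0.8086 + 0.306i + 0.2337j + 0.4449k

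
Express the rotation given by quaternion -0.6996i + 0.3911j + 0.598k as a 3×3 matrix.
[[-0.0211, -0.5472, -0.8367], [-0.5472, -0.6941, 0.4678], [-0.8367, 0.4678, -0.2848]]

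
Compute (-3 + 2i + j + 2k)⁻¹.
-0.1667 - 0.1111i - 0.0556j - 0.1111k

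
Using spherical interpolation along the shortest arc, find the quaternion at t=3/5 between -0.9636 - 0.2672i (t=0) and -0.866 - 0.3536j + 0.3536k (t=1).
-0.9437 - 0.1122i - 0.2201j + 0.2201k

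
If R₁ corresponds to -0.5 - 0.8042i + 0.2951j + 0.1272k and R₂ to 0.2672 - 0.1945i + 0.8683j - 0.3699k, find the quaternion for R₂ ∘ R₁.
-0.4992 + 0.102i - 0.0331j + 0.8598k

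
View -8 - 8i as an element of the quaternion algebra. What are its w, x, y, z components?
-8 - 8i + 0j + 0k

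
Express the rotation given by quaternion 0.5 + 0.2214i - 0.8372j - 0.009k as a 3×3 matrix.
[[-0.402, -0.3617, -0.8412], [-0.3797, 0.9018, -0.2063], [0.8332, 0.2365, -0.4998]]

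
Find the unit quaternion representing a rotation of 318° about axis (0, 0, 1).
-0.9336 + 0.3584k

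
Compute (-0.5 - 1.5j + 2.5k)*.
-0.5 + 1.5j - 2.5k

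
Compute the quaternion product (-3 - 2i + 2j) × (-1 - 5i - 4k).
-7 + 9i - 10j + 22k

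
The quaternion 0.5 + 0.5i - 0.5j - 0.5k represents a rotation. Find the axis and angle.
axis = (√3/3, -√3/3, -√3/3), θ = 2π/3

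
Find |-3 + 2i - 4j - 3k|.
√38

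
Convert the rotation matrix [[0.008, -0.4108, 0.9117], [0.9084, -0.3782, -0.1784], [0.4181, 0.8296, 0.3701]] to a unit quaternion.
0.5 + 0.504i + 0.2468j + 0.6596k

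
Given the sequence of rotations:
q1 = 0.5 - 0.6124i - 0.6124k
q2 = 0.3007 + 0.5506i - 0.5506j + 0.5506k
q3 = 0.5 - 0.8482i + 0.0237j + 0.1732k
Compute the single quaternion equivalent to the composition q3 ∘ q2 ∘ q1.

q2 · q1 = 0.8247 + 0.4283i - 0.2753j - 0.246k
q3 · q2 · q1 = 0.8248 - 0.4435i - 0.2526j + 0.2432k
0.8248 - 0.4435i - 0.2526j + 0.2432k


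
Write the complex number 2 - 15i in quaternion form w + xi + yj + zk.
2 - 15i + 0j + 0k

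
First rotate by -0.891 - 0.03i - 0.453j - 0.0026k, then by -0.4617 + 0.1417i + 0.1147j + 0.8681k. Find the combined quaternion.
0.4698 + 0.2805i + 0.0813j - 0.833k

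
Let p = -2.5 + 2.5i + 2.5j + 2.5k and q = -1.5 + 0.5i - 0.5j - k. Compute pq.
6.25 - 6.25i + 1.25j - 3.75k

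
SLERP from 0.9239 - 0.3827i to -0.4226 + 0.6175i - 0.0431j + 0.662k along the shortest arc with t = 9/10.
0.4964 - 0.6145i + 0.0398j - 0.6119k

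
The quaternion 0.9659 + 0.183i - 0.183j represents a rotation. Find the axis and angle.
axis = (√2/2, -√2/2, 0), θ = π/6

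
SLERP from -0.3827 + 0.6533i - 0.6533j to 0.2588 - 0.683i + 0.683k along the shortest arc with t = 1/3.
-0.3813 + 0.7446i - 0.4795j - 0.2651k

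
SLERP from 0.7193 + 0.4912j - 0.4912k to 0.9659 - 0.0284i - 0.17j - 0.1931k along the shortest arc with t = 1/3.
0.8624 - 0.0104i + 0.2852j - 0.4181k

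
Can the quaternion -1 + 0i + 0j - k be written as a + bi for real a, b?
No. The quaternion -1 - k has j-coefficient y = 0 and k-coefficient z = -1, not both zero, so it does not lie in the complex subalgebra spanned by 1 and i.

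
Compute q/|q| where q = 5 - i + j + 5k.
0.6934 - 0.1387i + 0.1387j + 0.6934k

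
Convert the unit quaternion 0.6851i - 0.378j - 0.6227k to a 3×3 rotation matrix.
[[-0.0613, -0.5179, -0.8532], [-0.5179, -0.7142, 0.4708], [-0.8532, 0.4708, -0.2245]]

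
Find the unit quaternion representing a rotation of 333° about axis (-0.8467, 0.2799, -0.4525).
-0.9724 - 0.1977i + 0.0653j - 0.1056k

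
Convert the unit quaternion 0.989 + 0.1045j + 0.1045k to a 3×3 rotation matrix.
[[0.9563, -0.2067, 0.2067], [0.2067, 0.9782, 0.0218], [-0.2067, 0.0218, 0.9782]]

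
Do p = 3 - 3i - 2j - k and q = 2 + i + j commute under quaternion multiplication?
No: pq = 11 - 2i - 2j - 3k ≠ 11 - 4i - k = qp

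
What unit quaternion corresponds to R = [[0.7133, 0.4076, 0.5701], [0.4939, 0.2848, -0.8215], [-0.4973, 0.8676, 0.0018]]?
0.7071 + 0.5972i + 0.3774j + 0.0305k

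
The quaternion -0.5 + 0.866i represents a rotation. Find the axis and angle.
axis = (1, 0, 0), θ = 4π/3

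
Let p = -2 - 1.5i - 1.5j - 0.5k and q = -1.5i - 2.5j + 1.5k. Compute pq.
-5.25 - 0.5i + 8j - 1.5k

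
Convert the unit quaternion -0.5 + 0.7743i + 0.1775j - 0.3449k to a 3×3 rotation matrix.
[[0.6991, -0.07, -0.7116], [0.6198, -0.437, 0.6519], [-0.3566, -0.8967, -0.2621]]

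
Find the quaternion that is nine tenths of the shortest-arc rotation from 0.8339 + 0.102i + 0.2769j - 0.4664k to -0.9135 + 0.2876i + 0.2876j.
0.9371 - 0.2537i - 0.2339j - 0.0529k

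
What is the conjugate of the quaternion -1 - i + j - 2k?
-1 + i - j + 2k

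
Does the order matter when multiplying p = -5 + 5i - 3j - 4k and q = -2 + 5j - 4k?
Yes: pq = 9 + 22i + j + 53k ≠ 9 - 42i - 39j + 3k = qp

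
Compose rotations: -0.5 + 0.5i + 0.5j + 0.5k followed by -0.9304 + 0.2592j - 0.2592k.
0.4652 - 0.206i - 0.7244j - 0.4652k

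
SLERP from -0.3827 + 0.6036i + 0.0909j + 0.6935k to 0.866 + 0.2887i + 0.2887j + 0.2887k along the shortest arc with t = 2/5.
0.1899 + 0.6378i + 0.235j + 0.7085k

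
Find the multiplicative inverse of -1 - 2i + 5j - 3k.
-0.0256 + 0.0513i - 0.1282j + 0.0769k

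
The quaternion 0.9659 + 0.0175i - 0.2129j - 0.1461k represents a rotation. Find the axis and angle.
axis = (0.0676, -0.8226, -0.5645), θ = π/6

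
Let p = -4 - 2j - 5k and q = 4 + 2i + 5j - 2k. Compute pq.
-16 + 21i - 38j - 8k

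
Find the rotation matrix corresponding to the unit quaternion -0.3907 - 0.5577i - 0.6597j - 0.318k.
[[-0.0727, 0.4873, 0.8702], [0.9843, 0.1757, -0.0162], [-0.1608, 0.8554, -0.4925]]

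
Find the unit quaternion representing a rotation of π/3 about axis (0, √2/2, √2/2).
0.866 + 0.3536j + 0.3536k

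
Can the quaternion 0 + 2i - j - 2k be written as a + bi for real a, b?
No. The quaternion 2i - j - 2k has j-coefficient y = -1 and k-coefficient z = -2, not both zero, so it does not lie in the complex subalgebra spanned by 1 and i.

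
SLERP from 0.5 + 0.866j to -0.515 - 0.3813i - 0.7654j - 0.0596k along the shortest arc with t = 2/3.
0.5193 + 0.2581i + 0.8137j + 0.0403k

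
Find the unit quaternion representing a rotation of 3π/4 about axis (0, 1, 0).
0.3827 + 0.9239j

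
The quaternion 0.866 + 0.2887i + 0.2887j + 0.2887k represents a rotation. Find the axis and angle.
axis = (√3/3, √3/3, √3/3), θ = π/3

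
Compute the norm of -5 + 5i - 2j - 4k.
√70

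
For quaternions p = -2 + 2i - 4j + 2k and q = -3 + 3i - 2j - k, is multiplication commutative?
No: pq = -6 - 4i + 24j + 4k ≠ -6 - 20i + 8j - 12k = qp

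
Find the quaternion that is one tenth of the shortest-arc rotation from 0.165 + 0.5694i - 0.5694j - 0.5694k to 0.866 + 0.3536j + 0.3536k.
0.0408 + 0.5446i - 0.5923j - 0.5923k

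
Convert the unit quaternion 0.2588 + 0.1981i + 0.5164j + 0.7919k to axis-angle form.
axis = (0.2051, 0.5346, 0.8198), θ = 5π/6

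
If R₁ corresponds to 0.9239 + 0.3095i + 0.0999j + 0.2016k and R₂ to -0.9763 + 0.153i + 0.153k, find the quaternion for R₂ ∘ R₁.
-0.9802 - 0.1761i - 0.081j - 0.0402k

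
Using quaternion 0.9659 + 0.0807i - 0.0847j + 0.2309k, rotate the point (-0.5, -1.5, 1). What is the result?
(0.124, -1.732, 0.697)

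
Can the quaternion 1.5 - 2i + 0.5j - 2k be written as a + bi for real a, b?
No. The quaternion 1.5 - 2i + 0.5j - 2k has j-coefficient y = 0.5 and k-coefficient z = -2, not both zero, so it does not lie in the complex subalgebra spanned by 1 and i.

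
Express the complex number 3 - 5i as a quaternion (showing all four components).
3 - 5i + 0j + 0k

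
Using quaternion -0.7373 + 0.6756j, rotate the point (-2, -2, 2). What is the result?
(-2.167, -2, -1.818)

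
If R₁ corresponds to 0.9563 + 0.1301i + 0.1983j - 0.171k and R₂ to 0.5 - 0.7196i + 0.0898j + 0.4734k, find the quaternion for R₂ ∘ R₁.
0.6349 - 0.7323i + 0.1236j + 0.2128k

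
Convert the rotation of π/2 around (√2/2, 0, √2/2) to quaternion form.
0.7071 + 0.5i + 0.5k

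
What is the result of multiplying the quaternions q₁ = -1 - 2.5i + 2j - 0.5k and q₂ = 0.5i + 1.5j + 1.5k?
-1 + 3.25i + 2j - 6.25k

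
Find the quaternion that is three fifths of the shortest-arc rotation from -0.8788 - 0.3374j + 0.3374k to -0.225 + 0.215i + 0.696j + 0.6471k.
-0.6405 + 0.1618i + 0.3428j + 0.6679k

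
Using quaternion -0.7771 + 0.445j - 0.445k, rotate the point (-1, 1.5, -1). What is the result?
(-0.554, 0.61, -1.89)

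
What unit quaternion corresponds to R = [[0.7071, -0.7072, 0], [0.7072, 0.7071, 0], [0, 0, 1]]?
0.9239 + 0.3827k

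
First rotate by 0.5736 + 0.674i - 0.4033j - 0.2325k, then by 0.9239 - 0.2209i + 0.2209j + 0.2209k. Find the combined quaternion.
0.8193 + 0.5337i - 0.1484j - 0.1479k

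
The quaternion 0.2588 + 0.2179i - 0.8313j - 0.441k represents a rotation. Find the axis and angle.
axis = (0.2256, -0.8606, -0.4566), θ = 5π/6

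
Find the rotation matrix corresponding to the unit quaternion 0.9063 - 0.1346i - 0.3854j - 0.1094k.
[[0.679, 0.302, -0.6691], [-0.0945, 0.9398, 0.3283], [0.728, -0.1597, 0.6667]]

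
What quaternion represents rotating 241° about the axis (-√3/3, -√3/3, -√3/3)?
-0.5075 - 0.4975i - 0.4975j - 0.4975k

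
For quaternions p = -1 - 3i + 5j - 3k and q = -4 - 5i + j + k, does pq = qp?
No: pq = -13 + 25i - 3j + 33k ≠ -13 + 9i - 39j - 11k = qp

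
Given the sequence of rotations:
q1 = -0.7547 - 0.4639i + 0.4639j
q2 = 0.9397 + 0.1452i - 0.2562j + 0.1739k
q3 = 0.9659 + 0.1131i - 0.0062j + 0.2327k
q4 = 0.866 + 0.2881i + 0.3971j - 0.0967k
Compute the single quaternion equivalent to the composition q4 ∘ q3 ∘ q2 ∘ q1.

q2 · q1 = -0.523 - 0.6262i + 0.5486j - 0.1827k
q3 · q2 · q1 = -0.3884 - 0.7905i + 0.4081j - 0.24k
q4 · q3 · q2 · q1 = -0.2939 - 0.8523i + 0.3448j + 0.2612k
-0.2939 - 0.8523i + 0.3448j + 0.2612k


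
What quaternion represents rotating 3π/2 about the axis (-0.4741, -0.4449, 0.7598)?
-0.7071 - 0.3352i - 0.3146j + 0.5373k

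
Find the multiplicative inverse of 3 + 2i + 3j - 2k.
0.1154 - 0.0769i - 0.1154j + 0.0769k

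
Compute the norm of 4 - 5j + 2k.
√45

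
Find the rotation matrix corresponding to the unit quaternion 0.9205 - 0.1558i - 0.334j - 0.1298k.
[[0.7432, 0.343, -0.5744], [-0.1349, 0.9178, 0.3735], [0.6553, -0.2001, 0.7283]]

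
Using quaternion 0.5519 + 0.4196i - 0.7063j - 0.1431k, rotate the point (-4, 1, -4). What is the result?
(3.319, 4.654, -0.573)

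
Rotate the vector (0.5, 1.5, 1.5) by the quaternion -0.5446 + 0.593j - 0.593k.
(-2.141, -0.287, -0.287)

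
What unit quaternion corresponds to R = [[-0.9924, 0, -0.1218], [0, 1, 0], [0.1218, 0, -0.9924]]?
-0.061 + 0.9981j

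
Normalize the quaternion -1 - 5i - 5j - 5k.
-0.1147 - 0.5735i - 0.5735j - 0.5735k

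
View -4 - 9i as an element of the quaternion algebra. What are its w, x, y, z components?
-4 - 9i + 0j + 0k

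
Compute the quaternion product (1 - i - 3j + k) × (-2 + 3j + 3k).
4 - 10i + 12j - 2k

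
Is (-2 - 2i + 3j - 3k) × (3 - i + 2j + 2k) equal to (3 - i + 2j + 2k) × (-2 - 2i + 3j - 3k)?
No: pq = -8 + 8i + 12j - 14k ≠ -8 - 16i - 2j - 12k = qp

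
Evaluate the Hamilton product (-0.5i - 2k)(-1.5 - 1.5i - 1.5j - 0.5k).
-1.75 - 2.25i + 2.75j + 3.75k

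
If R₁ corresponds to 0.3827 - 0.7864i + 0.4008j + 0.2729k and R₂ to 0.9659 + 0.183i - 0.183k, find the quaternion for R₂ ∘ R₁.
0.5635 - 0.6162i + 0.4811j + 0.2669k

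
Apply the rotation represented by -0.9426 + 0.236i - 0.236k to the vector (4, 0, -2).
(3.777, 0.89, -2.223)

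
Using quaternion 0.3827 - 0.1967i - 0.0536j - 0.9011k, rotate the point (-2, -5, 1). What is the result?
(-1.981, 5.091, 0.396)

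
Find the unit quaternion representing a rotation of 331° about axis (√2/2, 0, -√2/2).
-0.9681 + 0.177i - 0.177k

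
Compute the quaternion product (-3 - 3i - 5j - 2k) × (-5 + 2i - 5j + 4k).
4 - 21i + 48j + 23k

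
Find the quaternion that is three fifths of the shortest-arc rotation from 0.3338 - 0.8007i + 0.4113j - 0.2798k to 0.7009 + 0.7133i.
-0.3328 - 0.9095i + 0.2059j - 0.1401k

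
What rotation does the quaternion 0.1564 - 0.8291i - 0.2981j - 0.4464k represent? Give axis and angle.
axis = (-0.8394, -0.3018, -0.452), θ = 162°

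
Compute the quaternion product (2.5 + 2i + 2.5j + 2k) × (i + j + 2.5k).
-9.5 + 6.75i - 0.5j + 5.75k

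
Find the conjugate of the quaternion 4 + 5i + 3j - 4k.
4 - 5i - 3j + 4k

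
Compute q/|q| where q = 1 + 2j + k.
0.4082 + 0.8165j + 0.4082k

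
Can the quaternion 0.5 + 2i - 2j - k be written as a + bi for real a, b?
No. The quaternion 0.5 + 2i - 2j - k has j-coefficient y = -2 and k-coefficient z = -1, not both zero, so it does not lie in the complex subalgebra spanned by 1 and i.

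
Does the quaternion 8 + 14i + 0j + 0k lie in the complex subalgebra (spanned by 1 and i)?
Yes. The quaternion 8 + 14i has j- and k-coefficients y = z = 0, so it lies in the complex subalgebra spanned by 1 and i.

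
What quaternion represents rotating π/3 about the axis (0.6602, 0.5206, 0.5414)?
0.866 + 0.3301i + 0.2603j + 0.2707k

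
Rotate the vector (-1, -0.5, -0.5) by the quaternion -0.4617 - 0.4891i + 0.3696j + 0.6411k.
(0.464, 1.093, -0.301)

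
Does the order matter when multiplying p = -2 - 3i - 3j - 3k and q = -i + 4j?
Yes: pq = 9 + 14i - 5j - 15k ≠ 9 - 10i - 11j + 15k = qp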